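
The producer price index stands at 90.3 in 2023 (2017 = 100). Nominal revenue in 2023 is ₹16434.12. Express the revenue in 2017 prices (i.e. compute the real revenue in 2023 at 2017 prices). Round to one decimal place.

Real = Nominal ÷ (Index/100) = 16434.12 ÷ (90.3/100)
     = 16434.12 ÷ 0.903 = 18199.4684

18199.5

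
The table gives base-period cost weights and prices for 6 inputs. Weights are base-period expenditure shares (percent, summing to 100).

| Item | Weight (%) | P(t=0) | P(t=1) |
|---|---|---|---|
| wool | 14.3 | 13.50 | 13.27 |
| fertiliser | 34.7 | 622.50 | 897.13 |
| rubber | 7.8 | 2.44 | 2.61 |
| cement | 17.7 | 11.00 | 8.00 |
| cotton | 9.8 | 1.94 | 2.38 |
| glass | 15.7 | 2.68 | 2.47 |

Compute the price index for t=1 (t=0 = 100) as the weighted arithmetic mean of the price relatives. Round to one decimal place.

wool: 14.3 × (13.27/13.50) = 14.3 × 0.982963 = 14.0564
fertiliser: 34.7 × (897.13/622.50) = 34.7 × 1.441173 = 50.0087
rubber: 7.8 × (2.61/2.44) = 7.8 × 1.069672 = 8.3434
cement: 17.7 × (8.00/11.00) = 17.7 × 0.727273 = 12.8727
cotton: 9.8 × (2.38/1.94) = 9.8 × 1.226804 = 12.0227
glass: 15.7 × (2.47/2.68) = 15.7 × 0.921642 = 14.4698
Index = Σ wᵢ·(p₁ᵢ/p₀ᵢ) = 14.0564 + 50.0087 + 8.3434 + 12.8727 + 12.0227 + 14.4698 = 111.7737

111.8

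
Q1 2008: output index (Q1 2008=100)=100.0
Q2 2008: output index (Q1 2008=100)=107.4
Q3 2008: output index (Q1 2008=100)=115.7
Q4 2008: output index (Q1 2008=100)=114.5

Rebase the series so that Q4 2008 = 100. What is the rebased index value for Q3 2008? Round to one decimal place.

Rebased(Q3 2008) = 115.7 / 114.5 × 100 = 101.0480

101.0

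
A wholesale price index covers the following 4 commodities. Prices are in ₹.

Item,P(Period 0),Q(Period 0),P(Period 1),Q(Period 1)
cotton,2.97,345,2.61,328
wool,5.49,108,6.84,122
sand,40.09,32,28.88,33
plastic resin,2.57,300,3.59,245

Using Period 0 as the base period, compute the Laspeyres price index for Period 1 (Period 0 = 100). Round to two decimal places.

99.15

Laspeyres price index uses base-period quantities as weights.
ΣP(Period 1)·Q(Period 0) = 2.61×345 + 6.84×108 + 28.88×32 + 3.59×300 = 900.45 + 738.72 + 924.16 + 1077 = 3640.33
ΣP(Period 0)·Q(Period 0) = 2.97×345 + 5.49×108 + 40.09×32 + 2.57×300 = 1024.65 + 592.92 + 1282.88 + 771 = 3671.45
Index = 3640.33 / 3671.45 × 100 = 99.1524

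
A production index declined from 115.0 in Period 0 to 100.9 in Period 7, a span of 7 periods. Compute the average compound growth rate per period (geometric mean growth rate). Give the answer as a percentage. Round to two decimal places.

Growth factor = (100.9/115.0)^(1/7) = (0.877391)^(1/7) = 0.981487
Growth rate = 0.981487 − 1 = -0.018513 = -1.8513%

-1.85%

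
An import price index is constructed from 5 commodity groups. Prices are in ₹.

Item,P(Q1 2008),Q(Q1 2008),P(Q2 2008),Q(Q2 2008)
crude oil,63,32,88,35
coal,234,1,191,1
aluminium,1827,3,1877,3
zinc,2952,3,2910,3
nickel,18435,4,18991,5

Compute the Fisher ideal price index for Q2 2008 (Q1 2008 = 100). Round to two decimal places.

Laspeyres component (base-period weights):
ΣP(Q2 2008)Q(Q1 2008) = 88×32 + 191×1 + 1877×3 + 2910×3 + 18991×4 = 2816 + 191 + 5631 + 8730 + 75964 = 93332
ΣP(Q1 2008)Q(Q1 2008) = 63×32 + 234×1 + 1827×3 + 2952×3 + 18435×4 = 2016 + 234 + 5481 + 8856 + 73740 = 90327
L = 93332 / 90327 × 100 = 103.3268
Paasche component (current-period weights):
ΣP(Q2 2008)Q(Q2 2008) = 88×35 + 191×1 + 1877×3 + 2910×3 + 18991×5 = 3080 + 191 + 5631 + 8730 + 94955 = 112587
ΣP(Q1 2008)Q(Q2 2008) = 63×35 + 234×1 + 1827×3 + 2952×3 + 18435×5 = 2205 + 234 + 5481 + 8856 + 92175 = 108951
P = 112587 / 108951 × 100 = 103.3373
Fisher = √(L × P) = √(103.3268 × 103.3373) = 103.3320

103.33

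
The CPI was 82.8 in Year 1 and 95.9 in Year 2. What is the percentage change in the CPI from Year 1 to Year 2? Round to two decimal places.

15.82%

Change = (95.9 − 82.8) / 82.8 × 100
       = 13.1 / 82.8 × 100 = 15.8213%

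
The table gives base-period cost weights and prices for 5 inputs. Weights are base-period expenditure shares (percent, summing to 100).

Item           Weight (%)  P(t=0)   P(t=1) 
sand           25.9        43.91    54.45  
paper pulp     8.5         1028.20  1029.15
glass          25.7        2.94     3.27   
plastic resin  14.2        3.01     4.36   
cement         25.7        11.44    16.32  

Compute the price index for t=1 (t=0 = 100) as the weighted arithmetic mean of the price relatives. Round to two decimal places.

sand: 25.9 × (54.45/43.91) = 25.9 × 1.240036 = 32.1169
paper pulp: 8.5 × (1029.15/1028.20) = 8.5 × 1.000924 = 8.5079
glass: 25.7 × (3.27/2.94) = 25.7 × 1.112245 = 28.5847
plastic resin: 14.2 × (4.36/3.01) = 14.2 × 1.448505 = 20.5688
cement: 25.7 × (16.32/11.44) = 25.7 × 1.426573 = 36.6629
Index = Σ wᵢ·(p₁ᵢ/p₀ᵢ) = 32.1169 + 8.5079 + 28.5847 + 20.5688 + 36.6629 = 126.4412

126.44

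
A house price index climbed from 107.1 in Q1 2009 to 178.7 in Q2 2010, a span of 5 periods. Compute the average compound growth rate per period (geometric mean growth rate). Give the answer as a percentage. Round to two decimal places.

10.78%

Growth factor = (178.7/107.1)^(1/5) = (1.668534)^(1/5) = 1.107814
Growth rate = 1.107814 − 1 = 0.107814 = 10.7814%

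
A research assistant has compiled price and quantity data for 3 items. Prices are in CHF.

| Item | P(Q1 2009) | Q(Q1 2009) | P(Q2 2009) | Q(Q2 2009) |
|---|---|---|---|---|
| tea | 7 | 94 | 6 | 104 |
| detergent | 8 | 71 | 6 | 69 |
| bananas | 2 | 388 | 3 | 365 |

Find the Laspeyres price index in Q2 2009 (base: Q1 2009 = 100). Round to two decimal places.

Laspeyres price index uses base-period quantities as weights.
ΣP(Q2 2009)·Q(Q1 2009) = 6×94 + 6×71 + 3×388 = 564 + 426 + 1164 = 2154
ΣP(Q1 2009)·Q(Q1 2009) = 7×94 + 8×71 + 2×388 = 658 + 568 + 776 = 2002
Index = 2154 / 2002 × 100 = 107.5924

107.59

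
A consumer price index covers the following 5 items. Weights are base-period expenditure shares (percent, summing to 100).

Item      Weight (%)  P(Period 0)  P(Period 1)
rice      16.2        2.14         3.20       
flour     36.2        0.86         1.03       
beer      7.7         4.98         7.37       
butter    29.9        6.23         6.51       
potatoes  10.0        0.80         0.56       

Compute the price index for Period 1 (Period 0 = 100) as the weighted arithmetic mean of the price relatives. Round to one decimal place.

rice: 16.2 × (3.20/2.14) = 16.2 × 1.495327 = 24.2243
flour: 36.2 × (1.03/0.86) = 36.2 × 1.197674 = 43.3558
beer: 7.7 × (7.37/4.98) = 7.7 × 1.479920 = 11.3954
butter: 29.9 × (6.51/6.23) = 29.9 × 1.044944 = 31.2438
potatoes: 10.0 × (0.56/0.80) = 10.0 × 0.700000 = 7.0000
Index = Σ wᵢ·(p₁ᵢ/p₀ᵢ) = 24.2243 + 43.3558 + 11.3954 + 31.2438 + 7.0000 = 117.2193

117.2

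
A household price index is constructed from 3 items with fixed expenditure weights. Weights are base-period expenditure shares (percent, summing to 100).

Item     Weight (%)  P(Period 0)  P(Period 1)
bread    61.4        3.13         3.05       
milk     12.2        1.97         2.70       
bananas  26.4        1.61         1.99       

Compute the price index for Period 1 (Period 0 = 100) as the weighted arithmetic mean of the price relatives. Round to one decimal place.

bread: 61.4 × (3.05/3.13) = 61.4 × 0.974441 = 59.8307
milk: 12.2 × (2.70/1.97) = 12.2 × 1.370558 = 16.7208
bananas: 26.4 × (1.99/1.61) = 26.4 × 1.236025 = 32.6311
Index = Σ wᵢ·(p₁ᵢ/p₀ᵢ) = 59.8307 + 16.7208 + 32.6311 = 109.1825

109.2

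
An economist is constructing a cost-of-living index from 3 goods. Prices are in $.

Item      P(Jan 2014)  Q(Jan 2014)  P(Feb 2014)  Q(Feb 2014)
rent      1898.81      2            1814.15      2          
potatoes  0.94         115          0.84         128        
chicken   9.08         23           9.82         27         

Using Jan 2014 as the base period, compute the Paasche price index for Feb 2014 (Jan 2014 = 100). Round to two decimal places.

Paasche price index uses current-period quantities as weights.
ΣP(Feb 2014)·Q(Feb 2014) = 1814.15×2 + 0.84×128 + 9.82×27 = 3628.3 + 107.52 + 265.14 = 4000.96
ΣP(Jan 2014)·Q(Feb 2014) = 1898.81×2 + 0.94×128 + 9.08×27 = 3797.62 + 120.32 + 245.16 = 4163.1
Index = 4000.96 / 4163.1 × 100 = 96.1053

96.11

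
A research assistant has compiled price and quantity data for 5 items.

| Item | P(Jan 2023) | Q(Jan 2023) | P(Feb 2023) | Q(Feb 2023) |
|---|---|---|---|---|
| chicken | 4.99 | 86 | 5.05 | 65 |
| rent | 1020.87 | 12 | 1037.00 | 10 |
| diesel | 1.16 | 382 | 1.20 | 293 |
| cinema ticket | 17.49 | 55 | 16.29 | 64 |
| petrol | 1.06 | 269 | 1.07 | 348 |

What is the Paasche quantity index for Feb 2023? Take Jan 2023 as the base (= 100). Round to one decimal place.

Paasche quantity index uses current-period prices as weights.
ΣP(Feb 2023)·Q(Feb 2023) = 5.05×65 + 1037.00×10 + 1.20×293 + 16.29×64 + 1.07×348 = 328.25 + 10370 + 351.6 + 1042.56 + 372.36 = 12464.77
ΣP(Feb 2023)·Q(Jan 2023) = 5.05×86 + 1037.00×12 + 1.20×382 + 16.29×55 + 1.07×269 = 434.3 + 12444 + 458.4 + 895.95 + 287.83 = 14520.48
Index = 12464.77 / 14520.48 × 100 = 85.8427

85.8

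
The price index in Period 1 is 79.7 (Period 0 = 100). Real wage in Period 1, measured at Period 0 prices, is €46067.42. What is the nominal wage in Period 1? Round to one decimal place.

Nominal = Real × (Index/100) = 46067.42 × (79.7/100)
        = 46067.42 × 0.797 = 36715.7337

36715.7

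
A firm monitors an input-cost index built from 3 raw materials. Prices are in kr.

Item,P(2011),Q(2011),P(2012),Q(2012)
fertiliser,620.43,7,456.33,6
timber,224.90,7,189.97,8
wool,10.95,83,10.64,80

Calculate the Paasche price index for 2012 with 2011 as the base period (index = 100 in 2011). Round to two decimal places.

79.85

Paasche price index uses current-period quantities as weights.
ΣP(2012)·Q(2012) = 456.33×6 + 189.97×8 + 10.64×80 = 2737.98 + 1519.76 + 851.2 = 5108.94
ΣP(2011)·Q(2012) = 620.43×6 + 224.90×8 + 10.95×80 = 3722.58 + 1799.2 + 876 = 6397.78
Index = 5108.94 / 6397.78 × 100 = 79.8549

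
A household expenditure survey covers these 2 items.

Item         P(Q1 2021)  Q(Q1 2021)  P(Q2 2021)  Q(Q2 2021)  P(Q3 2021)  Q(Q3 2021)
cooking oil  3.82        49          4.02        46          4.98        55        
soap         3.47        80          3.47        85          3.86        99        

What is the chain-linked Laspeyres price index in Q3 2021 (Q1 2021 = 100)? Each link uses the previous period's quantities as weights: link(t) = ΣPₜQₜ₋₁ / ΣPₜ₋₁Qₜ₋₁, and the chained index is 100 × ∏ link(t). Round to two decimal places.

118.56

Link Q1 2021→Q2 2021:
ΣP(Q2 2021)Q(Q1 2021) = 4.02×49 + 3.47×80 = 196.98 + 277.6 = 474.58
ΣP(Q1 2021)Q(Q1 2021) = 3.82×49 + 3.47×80 = 187.18 + 277.6 = 464.78
link = 474.58/464.78 = 1.021085
Link Q2 2021→Q3 2021:
ΣP(Q3 2021)Q(Q2 2021) = 4.98×46 + 3.86×85 = 229.08 + 328.1 = 557.18
ΣP(Q2 2021)Q(Q2 2021) = 4.02×46 + 3.47×85 = 184.92 + 294.95 = 479.87
link = 557.18/479.87 = 1.161106
Chained index = 100 × 1.021085 × 1.161106 = 118.5588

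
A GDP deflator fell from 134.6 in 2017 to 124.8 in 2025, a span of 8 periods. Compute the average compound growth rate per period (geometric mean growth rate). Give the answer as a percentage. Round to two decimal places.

-0.94%

Growth factor = (124.8/134.6)^(1/8) = (0.927192)^(1/8) = 0.990595
Growth rate = 0.990595 − 1 = -0.009405 = -0.9405%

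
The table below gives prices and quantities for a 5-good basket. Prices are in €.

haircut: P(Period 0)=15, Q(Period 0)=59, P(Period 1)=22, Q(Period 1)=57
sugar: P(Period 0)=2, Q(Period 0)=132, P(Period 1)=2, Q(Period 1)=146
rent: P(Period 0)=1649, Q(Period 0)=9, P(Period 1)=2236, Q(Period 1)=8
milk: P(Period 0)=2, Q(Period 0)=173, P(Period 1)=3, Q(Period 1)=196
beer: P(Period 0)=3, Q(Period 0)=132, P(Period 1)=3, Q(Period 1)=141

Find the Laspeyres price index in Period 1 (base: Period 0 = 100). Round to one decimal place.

Laspeyres price index uses base-period quantities as weights.
ΣP(Period 1)·Q(Period 0) = 22×59 + 2×132 + 2236×9 + 3×173 + 3×132 = 1298 + 264 + 20124 + 519 + 396 = 22601
ΣP(Period 0)·Q(Period 0) = 15×59 + 2×132 + 1649×9 + 2×173 + 3×132 = 885 + 264 + 14841 + 346 + 396 = 16732
Index = 22601 / 16732 × 100 = 135.0765

135.1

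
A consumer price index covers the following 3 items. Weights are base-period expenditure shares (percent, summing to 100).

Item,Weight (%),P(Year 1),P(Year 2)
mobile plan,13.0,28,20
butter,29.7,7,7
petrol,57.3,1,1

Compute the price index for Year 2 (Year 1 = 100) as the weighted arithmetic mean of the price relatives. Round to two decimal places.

mobile plan: 13.0 × (20/28) = 13.0 × 0.714286 = 9.2857
butter: 29.7 × (7/7) = 29.7 × 1.000000 = 29.7000
petrol: 57.3 × (1/1) = 57.3 × 1.000000 = 57.3000
Index = Σ wᵢ·(p₁ᵢ/p₀ᵢ) = 9.2857 + 29.7000 + 57.3000 = 96.2857

96.29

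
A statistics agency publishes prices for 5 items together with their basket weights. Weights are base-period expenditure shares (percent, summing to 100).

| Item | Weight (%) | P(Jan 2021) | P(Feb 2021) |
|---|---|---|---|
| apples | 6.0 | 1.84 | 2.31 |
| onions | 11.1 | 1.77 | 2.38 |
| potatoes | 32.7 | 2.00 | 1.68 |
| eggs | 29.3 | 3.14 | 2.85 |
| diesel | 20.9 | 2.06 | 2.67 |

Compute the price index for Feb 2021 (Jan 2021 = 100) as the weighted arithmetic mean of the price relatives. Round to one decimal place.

103.6

apples: 6.0 × (2.31/1.84) = 6.0 × 1.255435 = 7.5326
onions: 11.1 × (2.38/1.77) = 11.1 × 1.344633 = 14.9254
potatoes: 32.7 × (1.68/2.00) = 32.7 × 0.840000 = 27.4680
eggs: 29.3 × (2.85/3.14) = 29.3 × 0.907643 = 26.5939
diesel: 20.9 × (2.67/2.06) = 20.9 × 1.296117 = 27.0888
Index = Σ wᵢ·(p₁ᵢ/p₀ᵢ) = 7.5326 + 14.9254 + 27.4680 + 26.5939 + 27.0888 = 103.6088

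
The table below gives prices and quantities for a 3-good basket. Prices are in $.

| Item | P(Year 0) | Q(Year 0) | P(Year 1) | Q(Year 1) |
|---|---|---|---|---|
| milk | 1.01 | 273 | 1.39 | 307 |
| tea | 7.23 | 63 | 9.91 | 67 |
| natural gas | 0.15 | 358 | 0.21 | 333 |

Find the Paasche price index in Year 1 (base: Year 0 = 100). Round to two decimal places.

Paasche price index uses current-period quantities as weights.
ΣP(Year 1)·Q(Year 1) = 1.39×307 + 9.91×67 + 0.21×333 = 426.73 + 663.97 + 69.93 = 1160.63
ΣP(Year 0)·Q(Year 1) = 1.01×307 + 7.23×67 + 0.15×333 = 310.07 + 484.41 + 49.95 = 844.43
Index = 1160.63 / 844.43 × 100 = 137.4454

137.45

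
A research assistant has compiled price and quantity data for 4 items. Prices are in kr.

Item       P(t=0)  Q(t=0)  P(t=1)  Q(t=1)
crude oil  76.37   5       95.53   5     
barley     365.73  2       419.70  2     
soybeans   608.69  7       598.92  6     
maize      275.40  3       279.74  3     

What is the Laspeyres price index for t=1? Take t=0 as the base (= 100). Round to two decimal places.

Laspeyres price index uses base-period quantities as weights.
ΣP(t=1)·Q(t=0) = 95.53×5 + 419.70×2 + 598.92×7 + 279.74×3 = 477.65 + 839.4 + 4192.44 + 839.22 = 6348.71
ΣP(t=0)·Q(t=0) = 76.37×5 + 365.73×2 + 608.69×7 + 275.40×3 = 381.85 + 731.46 + 4260.83 + 826.2 = 6200.34
Index = 6348.71 / 6200.34 × 100 = 102.3929

102.39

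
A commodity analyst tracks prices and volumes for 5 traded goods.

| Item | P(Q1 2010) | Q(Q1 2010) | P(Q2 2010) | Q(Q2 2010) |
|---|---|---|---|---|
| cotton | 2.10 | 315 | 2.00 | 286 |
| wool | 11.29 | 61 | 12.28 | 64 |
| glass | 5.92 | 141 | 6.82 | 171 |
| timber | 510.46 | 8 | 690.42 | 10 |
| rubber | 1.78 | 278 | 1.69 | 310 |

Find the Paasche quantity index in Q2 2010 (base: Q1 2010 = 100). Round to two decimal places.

119.42

Paasche quantity index uses current-period prices as weights.
ΣP(Q2 2010)·Q(Q2 2010) = 2.00×286 + 12.28×64 + 6.82×171 + 690.42×10 + 1.69×310 = 572 + 785.92 + 1166.22 + 6904.2 + 523.9 = 9952.24
ΣP(Q2 2010)·Q(Q1 2010) = 2.00×315 + 12.28×61 + 6.82×141 + 690.42×8 + 1.69×278 = 630 + 749.08 + 961.62 + 5523.36 + 469.82 = 8333.88
Index = 9952.24 / 8333.88 × 100 = 119.4190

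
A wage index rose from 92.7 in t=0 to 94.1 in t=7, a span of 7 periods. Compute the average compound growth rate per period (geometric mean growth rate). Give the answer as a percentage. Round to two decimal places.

0.21%

Growth factor = (94.1/92.7)^(1/7) = (1.015102)^(1/7) = 1.002144
Growth rate = 1.002144 − 1 = 0.002144 = 0.2144%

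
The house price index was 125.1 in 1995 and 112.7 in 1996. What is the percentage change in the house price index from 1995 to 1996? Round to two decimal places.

-9.91%

Change = (112.7 − 125.1) / 125.1 × 100
       = -12.4 / 125.1 × 100 = -9.9121%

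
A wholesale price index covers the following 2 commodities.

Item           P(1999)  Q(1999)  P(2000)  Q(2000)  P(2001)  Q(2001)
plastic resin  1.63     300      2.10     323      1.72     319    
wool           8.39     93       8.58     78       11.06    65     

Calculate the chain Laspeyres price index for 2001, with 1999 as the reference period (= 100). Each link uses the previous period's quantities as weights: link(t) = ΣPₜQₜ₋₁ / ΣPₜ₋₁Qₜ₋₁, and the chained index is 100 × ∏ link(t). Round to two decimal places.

Link 1999→2000:
ΣP(2000)Q(1999) = 2.10×300 + 8.58×93 = 630 + 797.94 = 1427.94
ΣP(1999)Q(1999) = 1.63×300 + 8.39×93 = 489 + 780.27 = 1269.27
link = 1427.94/1269.27 = 1.125009
Link 2000→2001:
ΣP(2001)Q(2000) = 1.72×323 + 11.06×78 = 555.56 + 862.68 = 1418.24
ΣP(2000)Q(2000) = 2.10×323 + 8.58×78 = 678.3 + 669.24 = 1347.54
link = 1418.24/1347.54 = 1.052466
Chained index = 100 × 1.125009 × 1.052466 = 118.4034

118.40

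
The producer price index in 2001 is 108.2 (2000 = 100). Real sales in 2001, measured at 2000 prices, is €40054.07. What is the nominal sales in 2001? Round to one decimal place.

43338.5

Nominal = Real × (Index/100) = 40054.07 × (108.2/100)
        = 40054.07 × 1.082 = 43338.5037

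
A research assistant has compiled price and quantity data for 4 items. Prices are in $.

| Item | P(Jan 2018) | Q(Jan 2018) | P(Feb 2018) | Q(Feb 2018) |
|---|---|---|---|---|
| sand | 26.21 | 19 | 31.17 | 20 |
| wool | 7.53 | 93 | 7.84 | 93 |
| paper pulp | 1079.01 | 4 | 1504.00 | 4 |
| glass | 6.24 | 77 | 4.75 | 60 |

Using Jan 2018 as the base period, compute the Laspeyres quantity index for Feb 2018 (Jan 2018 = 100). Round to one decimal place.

Laspeyres quantity index uses base-period prices as weights.
ΣP(Jan 2018)·Q(Feb 2018) = 26.21×20 + 7.53×93 + 1079.01×4 + 6.24×60 = 524.2 + 700.29 + 4316.04 + 374.4 = 5914.93
ΣP(Jan 2018)·Q(Jan 2018) = 26.21×19 + 7.53×93 + 1079.01×4 + 6.24×77 = 497.99 + 700.29 + 4316.04 + 480.48 = 5994.8
Index = 5914.93 / 5994.8 × 100 = 98.6677

98.7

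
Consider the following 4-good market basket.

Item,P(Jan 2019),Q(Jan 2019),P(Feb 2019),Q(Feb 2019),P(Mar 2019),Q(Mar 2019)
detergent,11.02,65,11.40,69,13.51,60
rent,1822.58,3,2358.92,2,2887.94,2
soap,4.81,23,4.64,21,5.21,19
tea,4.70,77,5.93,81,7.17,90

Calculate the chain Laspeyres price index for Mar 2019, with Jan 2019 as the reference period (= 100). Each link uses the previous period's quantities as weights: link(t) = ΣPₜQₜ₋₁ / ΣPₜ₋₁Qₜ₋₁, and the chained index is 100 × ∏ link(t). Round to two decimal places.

Link Jan 2019→Feb 2019:
ΣP(Feb 2019)Q(Jan 2019) = 11.40×65 + 2358.92×3 + 4.64×23 + 5.93×77 = 741 + 7076.76 + 106.72 + 456.61 = 8381.09
ΣP(Jan 2019)Q(Jan 2019) = 11.02×65 + 1822.58×3 + 4.81×23 + 4.70×77 = 716.3 + 5467.74 + 110.63 + 361.9 = 6656.57
link = 8381.09/6656.57 = 1.259070
Link Feb 2019→Mar 2019:
ΣP(Mar 2019)Q(Feb 2019) = 13.51×69 + 2887.94×2 + 5.21×21 + 7.17×81 = 932.19 + 5775.88 + 109.41 + 580.77 = 7398.25
ΣP(Feb 2019)Q(Feb 2019) = 11.40×69 + 2358.92×2 + 4.64×21 + 5.93×81 = 786.6 + 4717.84 + 97.44 + 480.33 = 6082.21
link = 7398.25/6082.21 = 1.216375
Chained index = 100 × 1.259070 × 1.216375 = 153.1502

153.15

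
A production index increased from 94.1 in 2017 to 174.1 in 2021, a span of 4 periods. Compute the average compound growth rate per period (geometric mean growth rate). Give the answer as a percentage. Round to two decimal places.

Growth factor = (174.1/94.1)^(1/4) = (1.850159)^(1/4) = 1.166279
Growth rate = 1.166279 − 1 = 0.166279 = 16.6279%

16.63%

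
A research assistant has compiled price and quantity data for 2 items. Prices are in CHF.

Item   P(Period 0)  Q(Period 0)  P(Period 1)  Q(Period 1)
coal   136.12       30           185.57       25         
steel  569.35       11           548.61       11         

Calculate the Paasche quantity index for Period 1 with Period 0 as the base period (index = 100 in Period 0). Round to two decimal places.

92.00

Paasche quantity index uses current-period prices as weights.
ΣP(Period 1)·Q(Period 1) = 185.57×25 + 548.61×11 = 4639.25 + 6034.71 = 10673.96
ΣP(Period 1)·Q(Period 0) = 185.57×30 + 548.61×11 = 5567.1 + 6034.71 = 11601.81
Index = 10673.96 / 11601.81 × 100 = 92.0025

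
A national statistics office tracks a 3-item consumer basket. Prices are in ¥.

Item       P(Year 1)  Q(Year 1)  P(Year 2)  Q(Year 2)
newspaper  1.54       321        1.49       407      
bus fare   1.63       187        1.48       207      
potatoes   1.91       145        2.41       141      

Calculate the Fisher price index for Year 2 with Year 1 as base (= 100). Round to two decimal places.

Laspeyres component (base-period weights):
ΣP(Year 2)Q(Year 1) = 1.49×321 + 1.48×187 + 2.41×145 = 478.29 + 276.76 + 349.45 = 1104.5
ΣP(Year 1)Q(Year 1) = 1.54×321 + 1.63×187 + 1.91×145 = 494.34 + 304.81 + 276.95 = 1076.1
L = 1104.5 / 1076.1 × 100 = 102.6392
Paasche component (current-period weights):
ΣP(Year 2)Q(Year 2) = 1.49×407 + 1.48×207 + 2.41×141 = 606.43 + 306.36 + 339.81 = 1252.6
ΣP(Year 1)Q(Year 2) = 1.54×407 + 1.63×207 + 1.91×141 = 626.78 + 337.41 + 269.31 = 1233.5
P = 1252.6 / 1233.5 × 100 = 101.5484
Fisher = √(L × P) = √(102.6392 × 101.5484) = 102.0923

102.09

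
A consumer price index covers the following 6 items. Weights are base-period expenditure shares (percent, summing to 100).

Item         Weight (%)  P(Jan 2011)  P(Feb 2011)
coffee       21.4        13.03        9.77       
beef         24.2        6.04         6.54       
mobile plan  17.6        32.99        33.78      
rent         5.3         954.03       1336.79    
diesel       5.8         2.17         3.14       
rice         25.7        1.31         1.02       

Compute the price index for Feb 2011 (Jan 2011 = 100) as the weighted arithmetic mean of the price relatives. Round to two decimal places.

coffee: 21.4 × (9.77/13.03) = 21.4 × 0.749808 = 16.0459
beef: 24.2 × (6.54/6.04) = 24.2 × 1.082781 = 26.2033
mobile plan: 17.6 × (33.78/32.99) = 17.6 × 1.023947 = 18.0215
rent: 5.3 × (1336.79/954.03) = 5.3 × 1.401203 = 7.4264
diesel: 5.8 × (3.14/2.17) = 5.8 × 1.447005 = 8.3926
rice: 25.7 × (1.02/1.31) = 25.7 × 0.778626 = 20.0107
Index = Σ wᵢ·(p₁ᵢ/p₀ᵢ) = 16.0459 + 26.2033 + 18.0215 + 7.4264 + 8.3926 + 20.0107 = 96.1004

96.10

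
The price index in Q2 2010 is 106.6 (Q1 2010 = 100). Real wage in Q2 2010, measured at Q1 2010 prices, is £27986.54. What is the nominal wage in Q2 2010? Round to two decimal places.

Nominal = Real × (Index/100) = 27986.54 × (106.6/100)
        = 27986.54 × 1.066 = 29833.6516

29833.65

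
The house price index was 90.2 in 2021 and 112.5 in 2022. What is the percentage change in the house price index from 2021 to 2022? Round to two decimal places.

24.72%

Change = (112.5 − 90.2) / 90.2 × 100
       = 22.3 / 90.2 × 100 = 24.7228%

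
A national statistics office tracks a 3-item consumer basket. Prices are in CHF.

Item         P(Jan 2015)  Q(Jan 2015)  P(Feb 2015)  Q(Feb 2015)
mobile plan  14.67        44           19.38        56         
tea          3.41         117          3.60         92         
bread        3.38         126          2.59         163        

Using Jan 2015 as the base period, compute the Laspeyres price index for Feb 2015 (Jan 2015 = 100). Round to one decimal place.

108.8

Laspeyres price index uses base-period quantities as weights.
ΣP(Feb 2015)·Q(Jan 2015) = 19.38×44 + 3.60×117 + 2.59×126 = 852.72 + 421.2 + 326.34 = 1600.26
ΣP(Jan 2015)·Q(Jan 2015) = 14.67×44 + 3.41×117 + 3.38×126 = 645.48 + 398.97 + 425.88 = 1470.33
Index = 1600.26 / 1470.33 × 100 = 108.8368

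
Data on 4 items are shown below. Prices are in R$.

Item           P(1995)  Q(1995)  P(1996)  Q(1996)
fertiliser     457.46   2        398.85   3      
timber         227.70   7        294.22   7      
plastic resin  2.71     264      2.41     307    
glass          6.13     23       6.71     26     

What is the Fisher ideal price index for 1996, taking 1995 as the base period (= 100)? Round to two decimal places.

106.88

Laspeyres component (base-period weights):
ΣP(1996)Q(1995) = 398.85×2 + 294.22×7 + 2.41×264 + 6.71×23 = 797.7 + 2059.54 + 636.24 + 154.33 = 3647.81
ΣP(1995)Q(1995) = 457.46×2 + 227.70×7 + 2.71×264 + 6.13×23 = 914.92 + 1593.9 + 715.44 + 140.99 = 3365.25
L = 3647.81 / 3365.25 × 100 = 108.3964
Paasche component (current-period weights):
ΣP(1996)Q(1996) = 398.85×3 + 294.22×7 + 2.41×307 + 6.71×26 = 1196.55 + 2059.54 + 739.87 + 174.46 = 4170.42
ΣP(1995)Q(1996) = 457.46×3 + 227.70×7 + 2.71×307 + 6.13×26 = 1372.38 + 1593.9 + 831.97 + 159.38 = 3957.63
P = 4170.42 / 3957.63 × 100 = 105.3767
Fisher = √(L × P) = √(108.3964 × 105.3767) = 106.8759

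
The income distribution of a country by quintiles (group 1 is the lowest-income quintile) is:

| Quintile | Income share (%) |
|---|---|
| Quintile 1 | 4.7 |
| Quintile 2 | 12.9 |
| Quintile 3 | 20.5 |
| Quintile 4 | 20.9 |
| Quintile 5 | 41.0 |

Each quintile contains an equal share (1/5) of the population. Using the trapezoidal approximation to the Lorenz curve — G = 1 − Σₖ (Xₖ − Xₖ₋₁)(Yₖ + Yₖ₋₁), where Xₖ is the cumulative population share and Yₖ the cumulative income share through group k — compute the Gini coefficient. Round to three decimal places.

0.322

Cumulative income shares Yₖ: 0.0470, 0.1760, 0.3810, 0.5900, 1.0000
Σ (Xₖ−Xₖ₋₁)(Yₖ+Yₖ₋₁) = (1/5)(0.0470+0.0000) + (1/5)(0.1760+0.0470) + (1/5)(0.3810+0.1760) + (1/5)(0.5900+0.3810) + (1/5)(1.0000+0.5900)
  = 0.0094 + 0.0446 + 0.1114 + 0.1942 + 0.3180 = 0.6776
G = 1 − 0.6776 = 0.3224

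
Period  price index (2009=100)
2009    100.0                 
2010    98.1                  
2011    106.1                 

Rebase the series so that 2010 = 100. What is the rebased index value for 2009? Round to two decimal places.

101.94

Rebased(2009) = 100.0 / 98.1 × 100 = 101.9368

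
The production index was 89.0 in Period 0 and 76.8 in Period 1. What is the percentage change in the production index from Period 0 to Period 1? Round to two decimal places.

Change = (76.8 − 89.0) / 89.0 × 100
       = -12.2 / 89.0 × 100 = -13.7079%

-13.71%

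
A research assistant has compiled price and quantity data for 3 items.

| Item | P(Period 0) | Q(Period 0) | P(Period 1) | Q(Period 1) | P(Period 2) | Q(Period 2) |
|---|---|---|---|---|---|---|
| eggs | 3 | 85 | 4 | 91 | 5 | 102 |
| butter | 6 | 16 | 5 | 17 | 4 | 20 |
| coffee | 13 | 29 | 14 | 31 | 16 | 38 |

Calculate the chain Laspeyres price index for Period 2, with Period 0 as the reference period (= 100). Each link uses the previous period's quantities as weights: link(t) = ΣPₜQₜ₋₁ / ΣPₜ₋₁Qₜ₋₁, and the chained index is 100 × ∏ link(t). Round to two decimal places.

130.94

Link Period 0→Period 1:
ΣP(Period 1)Q(Period 0) = 4×85 + 5×16 + 14×29 = 340 + 80 + 406 = 826
ΣP(Period 0)Q(Period 0) = 3×85 + 6×16 + 13×29 = 255 + 96 + 377 = 728
link = 826/728 = 1.134615
Link Period 1→Period 2:
ΣP(Period 2)Q(Period 1) = 5×91 + 4×17 + 16×31 = 455 + 68 + 496 = 1019
ΣP(Period 1)Q(Period 1) = 4×91 + 5×17 + 14×31 = 364 + 85 + 434 = 883
link = 1019/883 = 1.154020
Chained index = 100 × 1.134615 × 1.154020 = 130.9369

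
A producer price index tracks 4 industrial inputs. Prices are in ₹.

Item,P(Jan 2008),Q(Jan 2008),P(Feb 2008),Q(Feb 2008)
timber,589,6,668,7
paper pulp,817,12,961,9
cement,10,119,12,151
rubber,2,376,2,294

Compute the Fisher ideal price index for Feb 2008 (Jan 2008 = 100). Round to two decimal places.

115.91

Laspeyres component (base-period weights):
ΣP(Feb 2008)Q(Jan 2008) = 668×6 + 961×12 + 12×119 + 2×376 = 4008 + 11532 + 1428 + 752 = 17720
ΣP(Jan 2008)Q(Jan 2008) = 589×6 + 817×12 + 10×119 + 2×376 = 3534 + 9804 + 1190 + 752 = 15280
L = 17720 / 15280 × 100 = 115.9686
Paasche component (current-period weights):
ΣP(Feb 2008)Q(Feb 2008) = 668×7 + 961×9 + 12×151 + 2×294 = 4676 + 8649 + 1812 + 588 = 15725
ΣP(Jan 2008)Q(Feb 2008) = 589×7 + 817×9 + 10×151 + 2×294 = 4123 + 7353 + 1510 + 588 = 13574
P = 15725 / 13574 × 100 = 115.8465
Fisher = √(L × P) = √(115.9686 × 115.8465) = 115.9075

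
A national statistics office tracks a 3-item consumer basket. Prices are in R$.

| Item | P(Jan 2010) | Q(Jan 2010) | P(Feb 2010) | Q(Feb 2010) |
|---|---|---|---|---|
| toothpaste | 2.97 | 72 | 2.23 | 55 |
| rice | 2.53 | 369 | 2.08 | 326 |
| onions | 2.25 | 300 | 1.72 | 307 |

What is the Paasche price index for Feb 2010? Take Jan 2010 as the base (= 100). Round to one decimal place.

79.1

Paasche price index uses current-period quantities as weights.
ΣP(Feb 2010)·Q(Feb 2010) = 2.23×55 + 2.08×326 + 1.72×307 = 122.65 + 678.08 + 528.04 = 1328.77
ΣP(Jan 2010)·Q(Feb 2010) = 2.97×55 + 2.53×326 + 2.25×307 = 163.35 + 824.78 + 690.75 = 1678.88
Index = 1328.77 / 1678.88 × 100 = 79.1462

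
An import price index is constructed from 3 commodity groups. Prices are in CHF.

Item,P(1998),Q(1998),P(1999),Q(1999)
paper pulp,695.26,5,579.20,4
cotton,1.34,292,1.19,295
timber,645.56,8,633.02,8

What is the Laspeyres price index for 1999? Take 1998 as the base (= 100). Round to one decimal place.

Laspeyres price index uses base-period quantities as weights.
ΣP(1999)·Q(1998) = 579.20×5 + 1.19×292 + 633.02×8 = 2896 + 347.48 + 5064.16 = 8307.64
ΣP(1998)·Q(1998) = 695.26×5 + 1.34×292 + 645.56×8 = 3476.3 + 391.28 + 5164.48 = 9032.06
Index = 8307.64 / 9032.06 × 100 = 91.9795

92.0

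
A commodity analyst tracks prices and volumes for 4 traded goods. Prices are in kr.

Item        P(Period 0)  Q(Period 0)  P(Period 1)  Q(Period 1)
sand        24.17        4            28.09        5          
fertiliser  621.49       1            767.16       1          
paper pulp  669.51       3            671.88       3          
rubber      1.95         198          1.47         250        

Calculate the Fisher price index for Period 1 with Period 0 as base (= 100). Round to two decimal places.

Laspeyres component (base-period weights):
ΣP(Period 1)Q(Period 0) = 28.09×4 + 767.16×1 + 671.88×3 + 1.47×198 = 112.36 + 767.16 + 2015.64 + 291.06 = 3186.22
ΣP(Period 0)Q(Period 0) = 24.17×4 + 621.49×1 + 669.51×3 + 1.95×198 = 96.68 + 621.49 + 2008.53 + 386.1 = 3112.8
L = 3186.22 / 3112.8 × 100 = 102.3586
Paasche component (current-period weights):
ΣP(Period 1)Q(Period 1) = 28.09×5 + 767.16×1 + 671.88×3 + 1.47×250 = 140.45 + 767.16 + 2015.64 + 367.5 = 3290.75
ΣP(Period 0)Q(Period 1) = 24.17×5 + 621.49×1 + 669.51×3 + 1.95×250 = 120.85 + 621.49 + 2008.53 + 487.5 = 3238.37
P = 3290.75 / 3238.37 × 100 = 101.6175
Fisher = √(L × P) = √(102.3586 × 101.6175) = 101.9874

101.99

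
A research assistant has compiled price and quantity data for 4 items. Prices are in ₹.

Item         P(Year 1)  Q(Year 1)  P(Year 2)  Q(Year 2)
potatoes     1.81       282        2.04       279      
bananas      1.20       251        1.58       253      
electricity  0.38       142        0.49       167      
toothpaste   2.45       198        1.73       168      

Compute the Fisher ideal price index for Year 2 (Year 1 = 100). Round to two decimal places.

Laspeyres component (base-period weights):
ΣP(Year 2)Q(Year 1) = 2.04×282 + 1.58×251 + 0.49×142 + 1.73×198 = 575.28 + 396.58 + 69.58 + 342.54 = 1383.98
ΣP(Year 1)Q(Year 1) = 1.81×282 + 1.20×251 + 0.38×142 + 2.45×198 = 510.42 + 301.2 + 53.96 + 485.1 = 1350.68
L = 1383.98 / 1350.68 × 100 = 102.4654
Paasche component (current-period weights):
ΣP(Year 2)Q(Year 2) = 2.04×279 + 1.58×253 + 0.49×167 + 1.73×168 = 569.16 + 399.74 + 81.83 + 290.64 = 1341.37
ΣP(Year 1)Q(Year 2) = 1.81×279 + 1.20×253 + 0.38×167 + 2.45×168 = 504.99 + 303.6 + 63.46 + 411.6 = 1283.65
P = 1341.37 / 1283.65 × 100 = 104.4966
Fisher = √(L × P) = √(102.4654 × 104.4966) = 103.4760

103.48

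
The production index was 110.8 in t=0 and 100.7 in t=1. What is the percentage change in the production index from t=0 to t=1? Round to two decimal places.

Change = (100.7 − 110.8) / 110.8 × 100
       = -10.1 / 110.8 × 100 = -9.1155%

-9.12%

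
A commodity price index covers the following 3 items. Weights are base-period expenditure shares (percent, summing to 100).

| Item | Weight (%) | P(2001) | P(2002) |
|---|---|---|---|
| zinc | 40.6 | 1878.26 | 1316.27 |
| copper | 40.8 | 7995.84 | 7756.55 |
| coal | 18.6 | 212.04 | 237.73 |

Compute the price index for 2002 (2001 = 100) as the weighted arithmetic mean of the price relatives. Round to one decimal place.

88.9

zinc: 40.6 × (1316.27/1878.26) = 40.6 × 0.700792 = 28.4522
copper: 40.8 × (7756.55/7995.84) = 40.8 × 0.970073 = 39.5790
coal: 18.6 × (237.73/212.04) = 18.6 × 1.121156 = 20.8535
Index = Σ wᵢ·(p₁ᵢ/p₀ᵢ) = 28.4522 + 39.5790 + 20.8535 = 88.8847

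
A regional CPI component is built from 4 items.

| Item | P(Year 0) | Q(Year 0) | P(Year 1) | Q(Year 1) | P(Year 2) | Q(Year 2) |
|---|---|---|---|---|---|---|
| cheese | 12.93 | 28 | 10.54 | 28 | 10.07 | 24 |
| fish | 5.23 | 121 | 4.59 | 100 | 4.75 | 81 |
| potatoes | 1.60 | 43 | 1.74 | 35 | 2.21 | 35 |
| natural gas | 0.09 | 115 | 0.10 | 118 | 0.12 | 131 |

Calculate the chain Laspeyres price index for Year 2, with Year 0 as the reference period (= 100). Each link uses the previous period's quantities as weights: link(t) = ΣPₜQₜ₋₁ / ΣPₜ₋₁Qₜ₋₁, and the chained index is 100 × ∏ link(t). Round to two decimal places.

Link Year 0→Year 1:
ΣP(Year 1)Q(Year 0) = 10.54×28 + 4.59×121 + 1.74×43 + 0.10×115 = 295.12 + 555.39 + 74.82 + 11.5 = 936.83
ΣP(Year 0)Q(Year 0) = 12.93×28 + 5.23×121 + 1.60×43 + 0.09×115 = 362.04 + 632.83 + 68.8 + 10.35 = 1074.02
link = 936.83/1074.02 = 0.872265
Link Year 1→Year 2:
ΣP(Year 2)Q(Year 1) = 10.07×28 + 4.75×100 + 2.21×35 + 0.12×118 = 281.96 + 475 + 77.35 + 14.16 = 848.47
ΣP(Year 1)Q(Year 1) = 10.54×28 + 4.59×100 + 1.74×35 + 0.10×118 = 295.12 + 459 + 60.9 + 11.8 = 826.82
link = 848.47/826.82 = 1.026185
Chained index = 100 × 0.872265 × 1.026185 = 89.5105

89.51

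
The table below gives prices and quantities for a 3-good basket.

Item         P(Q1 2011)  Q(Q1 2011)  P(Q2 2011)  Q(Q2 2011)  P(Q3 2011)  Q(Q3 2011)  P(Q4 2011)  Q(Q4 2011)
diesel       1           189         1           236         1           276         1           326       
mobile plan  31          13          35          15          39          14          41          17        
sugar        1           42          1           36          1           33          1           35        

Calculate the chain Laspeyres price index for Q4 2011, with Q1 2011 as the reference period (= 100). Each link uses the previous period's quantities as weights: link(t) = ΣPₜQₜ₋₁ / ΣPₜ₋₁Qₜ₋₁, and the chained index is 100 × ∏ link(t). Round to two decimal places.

Link Q1 2011→Q2 2011:
ΣP(Q2 2011)Q(Q1 2011) = 1×189 + 35×13 + 1×42 = 189 + 455 + 42 = 686
ΣP(Q1 2011)Q(Q1 2011) = 1×189 + 31×13 + 1×42 = 189 + 403 + 42 = 634
link = 686/634 = 1.082019
Link Q2 2011→Q3 2011:
ΣP(Q3 2011)Q(Q2 2011) = 1×236 + 39×15 + 1×36 = 236 + 585 + 36 = 857
ΣP(Q2 2011)Q(Q2 2011) = 1×236 + 35×15 + 1×36 = 236 + 525 + 36 = 797
link = 857/797 = 1.075282
Link Q3 2011→Q4 2011:
ΣP(Q4 2011)Q(Q3 2011) = 1×276 + 41×14 + 1×33 = 276 + 574 + 33 = 883
ΣP(Q3 2011)Q(Q3 2011) = 1×276 + 39×14 + 1×33 = 276 + 546 + 33 = 855
link = 883/855 = 1.032749
Chained index = 100 × 1.082019 × 1.075282 × 1.032749 = 120.1578

120.16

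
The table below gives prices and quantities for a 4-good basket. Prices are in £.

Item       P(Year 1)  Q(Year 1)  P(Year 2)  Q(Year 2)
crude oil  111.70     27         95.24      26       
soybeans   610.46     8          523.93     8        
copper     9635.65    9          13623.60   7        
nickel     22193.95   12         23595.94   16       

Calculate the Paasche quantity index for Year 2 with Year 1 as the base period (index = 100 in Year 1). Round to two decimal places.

116.25

Paasche quantity index uses current-period prices as weights.
ΣP(Year 2)·Q(Year 2) = 95.24×26 + 523.93×8 + 13623.60×7 + 23595.94×16 = 2476.24 + 4191.44 + 95365.2 + 377535.04 = 479567.92
ΣP(Year 2)·Q(Year 1) = 95.24×27 + 523.93×8 + 13623.60×9 + 23595.94×12 = 2571.48 + 4191.44 + 122612.4 + 283151.28 = 412526.6
Index = 479567.92 / 412526.6 × 100 = 116.2514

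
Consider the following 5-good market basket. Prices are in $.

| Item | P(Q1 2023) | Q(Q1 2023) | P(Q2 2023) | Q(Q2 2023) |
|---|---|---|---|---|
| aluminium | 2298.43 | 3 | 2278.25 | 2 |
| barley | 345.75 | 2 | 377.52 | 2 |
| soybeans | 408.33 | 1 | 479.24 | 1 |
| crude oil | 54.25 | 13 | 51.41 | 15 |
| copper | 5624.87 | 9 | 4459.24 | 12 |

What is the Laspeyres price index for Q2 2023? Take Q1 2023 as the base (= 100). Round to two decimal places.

Laspeyres price index uses base-period quantities as weights.
ΣP(Q2 2023)·Q(Q1 2023) = 2278.25×3 + 377.52×2 + 479.24×1 + 51.41×13 + 4459.24×9 = 6834.75 + 755.04 + 479.24 + 668.33 + 40133.16 = 48870.52
ΣP(Q1 2023)·Q(Q1 2023) = 2298.43×3 + 345.75×2 + 408.33×1 + 54.25×13 + 5624.87×9 = 6895.29 + 691.5 + 408.33 + 705.25 + 50623.83 = 59324.2
Index = 48870.52 / 59324.2 × 100 = 82.3787

82.38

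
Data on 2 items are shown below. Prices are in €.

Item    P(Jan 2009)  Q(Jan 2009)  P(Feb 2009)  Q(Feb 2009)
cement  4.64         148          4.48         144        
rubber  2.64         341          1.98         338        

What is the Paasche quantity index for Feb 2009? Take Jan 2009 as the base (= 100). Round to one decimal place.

Paasche quantity index uses current-period prices as weights.
ΣP(Feb 2009)·Q(Feb 2009) = 4.48×144 + 1.98×338 = 645.12 + 669.24 = 1314.36
ΣP(Feb 2009)·Q(Jan 2009) = 4.48×148 + 1.98×341 = 663.04 + 675.18 = 1338.22
Index = 1314.36 / 1338.22 × 100 = 98.2170

98.2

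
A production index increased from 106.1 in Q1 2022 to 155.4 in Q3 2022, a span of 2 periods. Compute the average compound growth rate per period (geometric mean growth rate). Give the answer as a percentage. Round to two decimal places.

21.02%

Growth factor = (155.4/106.1)^(1/2) = (1.464656)^(1/2) = 1.210230
Growth rate = 1.210230 − 1 = 0.210230 = 21.0230%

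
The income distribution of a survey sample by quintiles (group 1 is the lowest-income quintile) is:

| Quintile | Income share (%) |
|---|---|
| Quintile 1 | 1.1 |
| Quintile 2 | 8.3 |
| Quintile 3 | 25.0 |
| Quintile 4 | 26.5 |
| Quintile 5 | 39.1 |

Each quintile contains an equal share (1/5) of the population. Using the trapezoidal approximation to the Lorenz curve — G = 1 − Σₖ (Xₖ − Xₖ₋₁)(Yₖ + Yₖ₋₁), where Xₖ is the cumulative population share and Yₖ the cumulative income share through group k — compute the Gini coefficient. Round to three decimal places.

0.377

Cumulative income shares Yₖ: 0.0110, 0.0940, 0.3440, 0.6090, 1.0000
Σ (Xₖ−Xₖ₋₁)(Yₖ+Yₖ₋₁) = (1/5)(0.0110+0.0000) + (1/5)(0.0940+0.0110) + (1/5)(0.3440+0.0940) + (1/5)(0.6090+0.3440) + (1/5)(1.0000+0.6090)
  = 0.0022 + 0.0210 + 0.0876 + 0.1906 + 0.3218 = 0.6232
G = 1 − 0.6232 = 0.3768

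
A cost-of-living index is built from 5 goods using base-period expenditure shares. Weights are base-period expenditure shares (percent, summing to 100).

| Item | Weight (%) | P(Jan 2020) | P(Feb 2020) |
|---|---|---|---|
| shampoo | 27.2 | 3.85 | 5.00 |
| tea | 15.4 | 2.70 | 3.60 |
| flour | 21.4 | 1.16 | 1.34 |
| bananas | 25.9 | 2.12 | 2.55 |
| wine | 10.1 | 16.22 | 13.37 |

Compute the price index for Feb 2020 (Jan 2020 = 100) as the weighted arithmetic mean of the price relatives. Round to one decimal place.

shampoo: 27.2 × (5.00/3.85) = 27.2 × 1.298701 = 35.3247
tea: 15.4 × (3.60/2.70) = 15.4 × 1.333333 = 20.5333
flour: 21.4 × (1.34/1.16) = 21.4 × 1.155172 = 24.7207
bananas: 25.9 × (2.55/2.12) = 25.9 × 1.202830 = 31.1533
wine: 10.1 × (13.37/16.22) = 10.1 × 0.824291 = 8.3253
Index = Σ wᵢ·(p₁ᵢ/p₀ᵢ) = 35.3247 + 20.5333 + 24.7207 + 31.1533 + 8.3253 = 120.0573

120.1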